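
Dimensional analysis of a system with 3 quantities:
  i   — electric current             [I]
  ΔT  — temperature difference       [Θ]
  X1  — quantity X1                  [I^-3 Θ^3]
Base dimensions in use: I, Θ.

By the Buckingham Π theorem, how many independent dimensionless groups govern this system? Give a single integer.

1

Dimensional matrix (I×Θ by i×ΔT×X1):
  I: [ 1  0 -3]
  Θ: [ 0  1  3]
Row reduction gives pivot columns i,ΔT; rank = 2
n=3, r=2 ⇒ 1 dimensionless group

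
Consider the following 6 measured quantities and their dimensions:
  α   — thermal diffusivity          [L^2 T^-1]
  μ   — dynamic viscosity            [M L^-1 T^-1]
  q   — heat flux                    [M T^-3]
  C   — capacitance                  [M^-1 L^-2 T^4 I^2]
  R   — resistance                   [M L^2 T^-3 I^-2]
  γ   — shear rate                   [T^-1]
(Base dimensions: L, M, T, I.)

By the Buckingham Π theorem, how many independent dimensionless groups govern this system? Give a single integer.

Dimensional matrix (L×M×T×I by α×μ×q×C×R×γ):
  L: [ 2 -1  0 -2  2  0]
  M: [ 0  1  1 -1  1  0]
  T: [-1 -1 -3  4 -3 -1]
  I: [ 0  0  0  2 -2  0]
Echelon form has 4 nonzero rows (pivots: α,μ,q,C)
n=6, r=4 ⇒ 2 dimensionless groups

2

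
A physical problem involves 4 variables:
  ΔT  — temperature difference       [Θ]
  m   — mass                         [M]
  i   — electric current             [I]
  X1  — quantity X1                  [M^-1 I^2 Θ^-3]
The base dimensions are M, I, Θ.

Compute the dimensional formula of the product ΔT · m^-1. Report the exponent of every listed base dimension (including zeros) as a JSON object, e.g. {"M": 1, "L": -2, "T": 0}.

{"M": -1, "I": 0, "Θ": 1}

Write exponents as rows M,I,Θ / cols ΔT,m,i,X1:
  M: [ 0  1  0 -1]
  I: [ 0  0  1  2]
  Θ: [ 1  0  0 -3]
  [M]: (1)·0+(-1)·1 = -1
  [I]: (1)·0+(-1)·0 = 0
  [Θ]: (1)·1+(-1)·0 = 1
⇒ M^-1 Θ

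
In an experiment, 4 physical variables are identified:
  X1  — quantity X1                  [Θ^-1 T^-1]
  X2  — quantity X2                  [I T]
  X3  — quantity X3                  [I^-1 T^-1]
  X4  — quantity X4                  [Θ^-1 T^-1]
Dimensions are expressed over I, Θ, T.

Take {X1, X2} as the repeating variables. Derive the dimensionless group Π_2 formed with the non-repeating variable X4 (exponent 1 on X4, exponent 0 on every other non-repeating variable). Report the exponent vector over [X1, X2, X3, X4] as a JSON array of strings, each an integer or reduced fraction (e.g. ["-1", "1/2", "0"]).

["-1", "0", "0", "1"]

Write exponents as rows I,Θ,T / cols X1,X2,X3,X4:
  I: [ 0  1 -1  0]
  Θ: [-1  0  0 -1]
  T: [-1  1 -1 -1]
Row reduction gives pivot columns X1,X2; rank = 2
Pivot set = {X1,X2}, free = {X3,X4}
RREF:
  r0: [   1    0    0    1]
  r1: [   0    1   -1    0]
  r2: [   0    0    0    0]
Fix exponent of X4 at 1, X3 at 0; solve each RREF row for its pivot's exponent:
  r0: exp(X1) + (1)·1 = 0 ⇒ exp(X1) = -1
  r1: exp(X2) + (0)·1 = 0 ⇒ exp(X2) = 0
Π_2 = X1^-1 · X4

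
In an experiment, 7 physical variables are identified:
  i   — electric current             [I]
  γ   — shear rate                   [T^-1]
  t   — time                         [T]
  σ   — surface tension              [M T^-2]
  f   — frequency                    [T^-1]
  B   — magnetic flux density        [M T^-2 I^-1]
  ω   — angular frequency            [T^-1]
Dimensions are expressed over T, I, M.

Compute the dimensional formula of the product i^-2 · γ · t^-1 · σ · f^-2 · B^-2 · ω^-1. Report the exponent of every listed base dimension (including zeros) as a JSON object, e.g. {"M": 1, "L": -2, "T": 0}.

{"T": 3, "I": 0, "M": -1}

Exponent matrix [T,I,M] × [i,γ,t,σ,f,B,ω]:
  T: [ 0 -1  1 -2 -1 -2 -1]
  I: [ 1  0  0  0  0 -1  0]
  M: [ 0  0  0  1  0  1  0]
  [T]: (-2)·0+(1)·-1+(-1)·1+(1)·-2+(-2)·-1+(-2)·-2+(-1)·-1 = 3
  [I]: (-2)·1+(1)·0+(-1)·0+(1)·0+(-2)·0+(-2)·-1+(-1)·0 = 0
  [M]: (-2)·0+(1)·0+(-1)·0+(1)·1+(-2)·0+(-2)·1+(-1)·0 = -1
⇒ T^3 M^-1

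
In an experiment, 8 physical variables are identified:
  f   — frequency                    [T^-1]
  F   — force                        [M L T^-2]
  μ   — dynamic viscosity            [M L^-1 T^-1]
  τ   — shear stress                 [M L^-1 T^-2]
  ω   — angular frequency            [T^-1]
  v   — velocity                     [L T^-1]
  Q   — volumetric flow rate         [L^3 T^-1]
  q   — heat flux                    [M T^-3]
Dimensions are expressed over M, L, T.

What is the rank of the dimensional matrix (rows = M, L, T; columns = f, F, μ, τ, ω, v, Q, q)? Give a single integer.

3

Write exponents as rows M,L,T / cols f,F,μ,τ,ω,v,Q,q:
  M: [ 0  1  1  1  0  0  0  1]
  L: [ 0  1 -1 -1  0  1  3  0]
  T: [-1 -2 -1 -2 -1 -1 -1 -3]
RREF → pivots at {f,F,μ} ⇒ r = 3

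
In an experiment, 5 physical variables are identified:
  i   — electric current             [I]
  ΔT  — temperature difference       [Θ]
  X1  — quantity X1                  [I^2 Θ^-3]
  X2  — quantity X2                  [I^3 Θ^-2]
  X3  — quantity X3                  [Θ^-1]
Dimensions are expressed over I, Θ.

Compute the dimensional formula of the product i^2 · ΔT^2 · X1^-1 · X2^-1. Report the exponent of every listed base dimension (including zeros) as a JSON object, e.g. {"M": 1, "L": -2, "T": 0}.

Write exponents as rows I,Θ / cols i,ΔT,X1,X2,X3:
  I: [ 1  0  2  3  0]
  Θ: [ 0  1 -3 -2 -1]
  [I]: (2)·1+(2)·0+(-1)·2+(-1)·3 = -3
  [Θ]: (2)·0+(2)·1+(-1)·-3+(-1)·-2 = 7
⇒ I^-3 Θ^7

{"I": -3, "Θ": 7}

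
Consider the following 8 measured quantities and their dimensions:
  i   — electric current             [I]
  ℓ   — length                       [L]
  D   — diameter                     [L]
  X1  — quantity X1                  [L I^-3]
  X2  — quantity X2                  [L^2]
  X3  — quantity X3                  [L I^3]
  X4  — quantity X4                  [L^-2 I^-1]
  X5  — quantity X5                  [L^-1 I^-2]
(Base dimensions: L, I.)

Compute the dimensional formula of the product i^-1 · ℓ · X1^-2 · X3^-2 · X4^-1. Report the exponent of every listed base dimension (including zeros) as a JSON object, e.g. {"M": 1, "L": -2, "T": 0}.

{"L": -1, "I": 0}

Write exponents as rows L,I / cols i,ℓ,D,X1,X2,X3,X4,X5:
  L: [ 0  1  1  1  2  1 -2 -1]
  I: [ 1  0  0 -3  0  3 -1 -2]
  [L]: (-1)·0+(1)·1+(-2)·1+(-2)·1+(-1)·-2 = -1
  [I]: (-1)·1+(1)·0+(-2)·-3+(-2)·3+(-1)·-1 = 0
⇒ L^-1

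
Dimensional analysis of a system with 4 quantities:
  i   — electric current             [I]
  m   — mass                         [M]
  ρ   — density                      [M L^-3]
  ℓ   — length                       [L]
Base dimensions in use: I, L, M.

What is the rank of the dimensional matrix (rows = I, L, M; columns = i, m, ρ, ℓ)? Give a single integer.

Dimensional matrix (I×L×M by i×m×ρ×ℓ):
  I: [ 1  0  0  0]
  L: [ 0  0 -3  1]
  M: [ 0  1  1  0]
RREF → pivots at {i,m,ρ} ⇒ r = 3

3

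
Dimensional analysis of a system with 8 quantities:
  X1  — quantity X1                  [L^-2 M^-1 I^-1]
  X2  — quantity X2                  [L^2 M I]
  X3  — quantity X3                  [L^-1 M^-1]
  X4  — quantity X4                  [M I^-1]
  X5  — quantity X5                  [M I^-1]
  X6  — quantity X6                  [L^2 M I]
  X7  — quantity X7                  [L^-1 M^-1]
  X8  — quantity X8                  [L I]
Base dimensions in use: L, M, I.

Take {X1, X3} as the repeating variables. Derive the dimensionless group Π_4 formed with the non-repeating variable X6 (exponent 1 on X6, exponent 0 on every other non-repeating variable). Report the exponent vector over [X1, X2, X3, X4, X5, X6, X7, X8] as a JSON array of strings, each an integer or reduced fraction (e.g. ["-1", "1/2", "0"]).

Dimensional matrix (L×M×I by X1×X2×X3×X4×X5×X6×X7×X8):
  L: [-2  2 -1  0  0  2 -1  1]
  M: [-1  1 -1  1  1  1 -1  0]
  I: [-1  1  0 -1 -1  1  0  1]
Row reduction gives pivot columns X1,X3; rank = 2
Repeat: X1,X3; free: X2,X4,X5,X6,X7,X8
RREF:
  r0: [   1   -1    0    1    1   -1    0   -1]
  r1: [   0    0    1   -2   -2    0    1    1]
  r2: [   0    0    0    0    0    0    0    0]
Fix exponent of X6 at 1, X2 at 0, X4 at 0, X5 at 0, X7 at 0, X8 at 0; solve each RREF row for its pivot's exponent:
  r0: exp(X1) + (-1)·1 = 0 ⇒ exp(X1) = 1
  r1: exp(X3) + (0)·1 = 0 ⇒ exp(X3) = 0
Π_4 = X1 · X6

["1", "0", "0", "0", "0", "1", "0", "0"]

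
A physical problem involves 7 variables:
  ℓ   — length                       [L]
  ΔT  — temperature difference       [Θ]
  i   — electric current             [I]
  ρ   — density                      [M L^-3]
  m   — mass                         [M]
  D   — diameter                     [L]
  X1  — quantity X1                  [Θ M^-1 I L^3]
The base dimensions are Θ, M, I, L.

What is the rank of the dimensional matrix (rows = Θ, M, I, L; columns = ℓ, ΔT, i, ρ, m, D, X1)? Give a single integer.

Dimensional matrix (Θ×M×I×L by ℓ×ΔT×i×ρ×m×D×X1):
  Θ: [ 0  1  0  0  0  0  1]
  M: [ 0  0  0  1  1  0 -1]
  I: [ 0  0  1  0  0  0  1]
  L: [ 1  0  0 -3  0  1  3]
Echelon form has 4 nonzero rows (pivots: ℓ,ΔT,i,ρ)

4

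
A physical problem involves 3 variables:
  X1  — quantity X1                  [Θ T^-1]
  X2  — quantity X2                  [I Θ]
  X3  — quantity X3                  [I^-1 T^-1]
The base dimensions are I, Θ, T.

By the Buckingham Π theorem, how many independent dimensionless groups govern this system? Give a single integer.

Write exponents as rows I,Θ,T / cols X1,X2,X3:
  I: [ 0  1 -1]
  Θ: [ 1  1  0]
  T: [-1  0 -1]
RREF → pivots at {X1,X2} ⇒ r = 2
3 vars − rank 2 = 1 Π group

1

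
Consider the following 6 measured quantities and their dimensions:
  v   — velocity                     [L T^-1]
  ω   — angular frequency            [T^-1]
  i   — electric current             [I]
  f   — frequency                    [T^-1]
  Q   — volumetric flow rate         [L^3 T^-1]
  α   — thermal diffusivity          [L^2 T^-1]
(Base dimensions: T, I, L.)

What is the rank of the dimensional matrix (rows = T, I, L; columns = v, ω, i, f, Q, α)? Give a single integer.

3

Exponent matrix [T,I,L] × [v,ω,i,f,Q,α]:
  T: [-1 -1  0 -1 -1 -1]
  I: [ 0  0  1  0  0  0]
  L: [ 1  0  0  0  3  2]
Echelon form has 3 nonzero rows (pivots: v,ω,i)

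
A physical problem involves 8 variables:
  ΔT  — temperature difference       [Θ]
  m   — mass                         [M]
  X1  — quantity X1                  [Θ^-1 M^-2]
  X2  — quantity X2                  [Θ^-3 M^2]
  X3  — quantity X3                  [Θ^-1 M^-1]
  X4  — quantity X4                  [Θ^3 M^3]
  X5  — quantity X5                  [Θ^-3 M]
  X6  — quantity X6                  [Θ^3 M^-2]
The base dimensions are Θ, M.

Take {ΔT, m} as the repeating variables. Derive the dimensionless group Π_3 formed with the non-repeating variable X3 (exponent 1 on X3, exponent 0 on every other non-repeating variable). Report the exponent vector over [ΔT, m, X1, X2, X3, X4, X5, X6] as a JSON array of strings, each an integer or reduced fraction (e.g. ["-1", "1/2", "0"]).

["1", "1", "0", "0", "1", "0", "0", "0"]

Dimensional matrix (Θ×M by ΔT×m×X1×X2×X3×X4×X5×X6):
  Θ: [ 1  0 -1 -3 -1  3 -3  3]
  M: [ 0  1 -2  2 -1  3  1 -2]
Row reduction gives pivot columns ΔT,m; rank = 2
Pivot set = {ΔT,m}, free = {X1,X2,X3,X4,X5,X6}
RREF:
  r0: [   1    0   -1   -3   -1    3   -3    3]
  r1: [   0    1   -2    2   -1    3    1   -2]
Fix exponent of X3 at 1, X1 at 0, X2 at 0, X4 at 0, X5 at 0, X6 at 0; solve each RREF row for its pivot's exponent:
  r0: exp(ΔT) + (-1)·1 = 0 ⇒ exp(ΔT) = 1
  r1: exp(m) + (-1)·1 = 0 ⇒ exp(m) = 1
Π_3 = ΔT · m · X3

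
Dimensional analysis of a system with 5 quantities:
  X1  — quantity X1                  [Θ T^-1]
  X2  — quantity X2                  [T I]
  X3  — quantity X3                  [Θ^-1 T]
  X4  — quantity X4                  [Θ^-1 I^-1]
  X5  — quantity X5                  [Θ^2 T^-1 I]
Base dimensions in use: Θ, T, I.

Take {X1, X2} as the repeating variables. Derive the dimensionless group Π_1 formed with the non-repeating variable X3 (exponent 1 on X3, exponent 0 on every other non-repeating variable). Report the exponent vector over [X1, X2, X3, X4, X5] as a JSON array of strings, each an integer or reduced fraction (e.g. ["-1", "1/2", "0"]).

["1", "0", "1", "0", "0"]

Exponent matrix [Θ,T,I] × [X1,X2,X3,X4,X5]:
  Θ: [ 1  0 -1 -1  2]
  T: [-1  1  1  0 -1]
  I: [ 0  1  0 -1  1]
RREF → pivots at {X1,X2} ⇒ r = 2
Repeat: X1,X2; free: X3,X4,X5
RREF:
  r0: [   1    0   -1   -1    2]
  r1: [   0    1    0   -1    1]
  r2: [   0    0    0    0    0]
Fix exponent of X3 at 1, X4 at 0, X5 at 0; solve each RREF row for its pivot's exponent:
  r0: exp(X1) + (-1)·1 = 0 ⇒ exp(X1) = 1
  r1: exp(X2) + (0)·1 = 0 ⇒ exp(X2) = 0
Π_1 = X1 · X3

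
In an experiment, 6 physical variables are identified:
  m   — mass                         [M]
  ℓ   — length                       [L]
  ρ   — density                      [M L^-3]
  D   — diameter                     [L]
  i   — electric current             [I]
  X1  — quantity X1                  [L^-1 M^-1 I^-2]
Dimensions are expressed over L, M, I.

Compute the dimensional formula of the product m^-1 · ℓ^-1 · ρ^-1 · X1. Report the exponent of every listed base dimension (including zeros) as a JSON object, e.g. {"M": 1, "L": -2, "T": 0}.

{"L": 1, "M": -3, "I": -2}

Exponent matrix [L,M,I] × [m,ℓ,ρ,D,i,X1]:
  L: [ 0  1 -3  1  0 -1]
  M: [ 1  0  1  0  0 -1]
  I: [ 0  0  0  0  1 -2]
  [L]: (-1)·0+(-1)·1+(-1)·-3+(1)·-1 = 1
  [M]: (-1)·1+(-1)·0+(-1)·1+(1)·-1 = -3
  [I]: (-1)·0+(-1)·0+(-1)·0+(1)·-2 = -2
⇒ L M^-3 I^-2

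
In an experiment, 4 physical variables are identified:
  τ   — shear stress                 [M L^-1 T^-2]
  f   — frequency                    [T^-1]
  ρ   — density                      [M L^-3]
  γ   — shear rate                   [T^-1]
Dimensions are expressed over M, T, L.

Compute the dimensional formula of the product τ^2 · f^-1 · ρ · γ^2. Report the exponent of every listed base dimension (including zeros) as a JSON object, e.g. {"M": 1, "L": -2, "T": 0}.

{"M": 3, "T": -5, "L": -5}

Exponent matrix [M,T,L] × [τ,f,ρ,γ]:
  M: [ 1  0  1  0]
  T: [-2 -1  0 -1]
  L: [-1  0 -3  0]
  [M]: (2)·1+(-1)·0+(1)·1+(2)·0 = 3
  [T]: (2)·-2+(-1)·-1+(1)·0+(2)·-1 = -5
  [L]: (2)·-1+(-1)·0+(1)·-3+(2)·0 = -5
⇒ M^3 T^-5 L^-5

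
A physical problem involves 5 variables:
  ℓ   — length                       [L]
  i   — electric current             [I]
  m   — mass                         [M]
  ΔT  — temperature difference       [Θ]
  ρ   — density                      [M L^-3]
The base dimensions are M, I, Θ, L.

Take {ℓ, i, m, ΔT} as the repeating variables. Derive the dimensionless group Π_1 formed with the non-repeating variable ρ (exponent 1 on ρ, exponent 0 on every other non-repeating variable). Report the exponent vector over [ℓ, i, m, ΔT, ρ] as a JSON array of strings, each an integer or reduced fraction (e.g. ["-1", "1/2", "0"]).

["3", "0", "-1", "0", "1"]

Write exponents as rows M,I,Θ,L / cols ℓ,i,m,ΔT,ρ:
  M: [ 0  0  1  0  1]
  I: [ 0  1  0  0  0]
  Θ: [ 0  0  0  1  0]
  L: [ 1  0  0  0 -3]
Echelon form has 4 nonzero rows (pivots: ℓ,i,m,ΔT)
Repeat: ℓ,i,m,ΔT; free: ρ
RREF:
  r0: [   1    0    0    0   -3]
  r1: [   0    1    0    0    0]
  r2: [   0    0    1    0    1]
  r3: [   0    0    0    1    0]
Fix exponent of ρ at 1; solve each RREF row for its pivot's exponent:
  r0: exp(ℓ) + (-3)·1 = 0 ⇒ exp(ℓ) = 3
  r1: exp(i) + (0)·1 = 0 ⇒ exp(i) = 0
  r2: exp(m) + (1)·1 = 0 ⇒ exp(m) = -1
  r3: exp(ΔT) + (0)·1 = 0 ⇒ exp(ΔT) = 0
Π_1 = ℓ^3 · m^-1 · ρ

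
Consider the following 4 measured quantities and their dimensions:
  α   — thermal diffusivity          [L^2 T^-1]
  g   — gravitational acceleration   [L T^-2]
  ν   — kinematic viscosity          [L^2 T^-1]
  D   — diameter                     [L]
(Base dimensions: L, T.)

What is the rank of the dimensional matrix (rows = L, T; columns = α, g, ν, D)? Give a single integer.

Write exponents as rows L,T / cols α,g,ν,D:
  L: [ 2  1  2  1]
  T: [-1 -2 -1  0]
Row reduction gives pivot columns α,g; rank = 2

2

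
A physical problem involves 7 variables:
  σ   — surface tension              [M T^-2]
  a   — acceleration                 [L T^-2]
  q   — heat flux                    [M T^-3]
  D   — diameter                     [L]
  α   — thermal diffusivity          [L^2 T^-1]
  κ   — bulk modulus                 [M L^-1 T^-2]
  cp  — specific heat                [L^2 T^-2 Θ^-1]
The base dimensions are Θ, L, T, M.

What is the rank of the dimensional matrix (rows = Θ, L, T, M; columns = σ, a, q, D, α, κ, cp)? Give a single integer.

4

Exponent matrix [Θ,L,T,M] × [σ,a,q,D,α,κ,cp]:
  Θ: [ 0  0  0  0  0  0 -1]
  L: [ 0  1  0  1  2 -1  2]
  T: [-2 -2 -3  0 -1 -2 -2]
  M: [ 1  0  1  0  0  1  0]
Echelon form has 4 nonzero rows (pivots: σ,a,q,cp)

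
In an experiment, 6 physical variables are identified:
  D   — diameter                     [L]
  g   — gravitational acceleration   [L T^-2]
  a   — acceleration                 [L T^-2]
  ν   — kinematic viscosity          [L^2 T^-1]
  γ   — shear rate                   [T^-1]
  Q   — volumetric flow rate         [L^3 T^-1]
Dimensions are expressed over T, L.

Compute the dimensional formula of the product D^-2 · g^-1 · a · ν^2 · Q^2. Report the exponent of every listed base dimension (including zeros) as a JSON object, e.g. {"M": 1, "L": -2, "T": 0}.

Write exponents as rows T,L / cols D,g,a,ν,γ,Q:
  T: [ 0 -2 -2 -1 -1 -1]
  L: [ 1  1  1  2  0  3]
  [T]: (-2)·0+(-1)·-2+(1)·-2+(2)·-1+(2)·-1 = -4
  [L]: (-2)·1+(-1)·1+(1)·1+(2)·2+(2)·3 = 8
⇒ T^-4 L^8

{"T": -4, "L": 8}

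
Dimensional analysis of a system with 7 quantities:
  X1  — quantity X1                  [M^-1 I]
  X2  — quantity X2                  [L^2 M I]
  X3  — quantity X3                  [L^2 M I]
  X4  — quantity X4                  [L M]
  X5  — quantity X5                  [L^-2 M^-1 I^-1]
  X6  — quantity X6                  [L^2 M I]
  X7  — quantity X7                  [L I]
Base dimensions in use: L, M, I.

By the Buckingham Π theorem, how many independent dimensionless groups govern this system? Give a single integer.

5

Exponent matrix [L,M,I] × [X1,X2,X3,X4,X5,X6,X7]:
  L: [ 0  2  2  1 -2  2  1]
  M: [-1  1  1  1 -1  1  0]
  I: [ 1  1  1  0 -1  1  1]
RREF → pivots at {X1,X2} ⇒ r = 2
n=7, r=2 ⇒ 5 dimensionless groups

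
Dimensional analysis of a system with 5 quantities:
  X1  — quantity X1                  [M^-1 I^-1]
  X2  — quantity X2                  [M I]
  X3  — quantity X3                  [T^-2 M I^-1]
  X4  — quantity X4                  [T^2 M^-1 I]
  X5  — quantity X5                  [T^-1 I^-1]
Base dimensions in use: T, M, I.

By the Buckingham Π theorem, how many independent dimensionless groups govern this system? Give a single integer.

3

Write exponents as rows T,M,I / cols X1,X2,X3,X4,X5:
  T: [ 0  0 -2  2 -1]
  M: [-1  1  1 -1  0]
  I: [-1  1 -1  1 -1]
RREF → pivots at {X1,X3} ⇒ r = 2
n=5, r=2 ⇒ 3 dimensionless groups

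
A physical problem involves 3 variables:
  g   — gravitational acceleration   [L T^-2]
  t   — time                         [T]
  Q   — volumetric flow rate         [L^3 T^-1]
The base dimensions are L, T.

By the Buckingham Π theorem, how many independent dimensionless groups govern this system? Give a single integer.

1

Dimensional matrix (L×T by g×t×Q):
  L: [ 1  0  3]
  T: [-2  1 -1]
Echelon form has 2 nonzero rows (pivots: g,t)
n=3, r=2 ⇒ 1 dimensionless group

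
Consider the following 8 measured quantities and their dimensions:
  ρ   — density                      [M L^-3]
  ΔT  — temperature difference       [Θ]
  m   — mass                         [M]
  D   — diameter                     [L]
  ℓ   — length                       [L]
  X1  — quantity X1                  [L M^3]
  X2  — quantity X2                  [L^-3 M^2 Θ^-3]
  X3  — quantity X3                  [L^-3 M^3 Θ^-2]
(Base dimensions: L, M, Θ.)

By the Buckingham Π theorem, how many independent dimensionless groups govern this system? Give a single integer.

5

Dimensional matrix (L×M×Θ by ρ×ΔT×m×D×ℓ×X1×X2×X3):
  L: [-3  0  0  1  1  1 -3 -3]
  M: [ 1  0  1  0  0  3  2  3]
  Θ: [ 0  1  0  0  0  0 -3 -2]
Echelon form has 3 nonzero rows (pivots: ρ,ΔT,m)
8 vars − rank 3 = 5 Π groups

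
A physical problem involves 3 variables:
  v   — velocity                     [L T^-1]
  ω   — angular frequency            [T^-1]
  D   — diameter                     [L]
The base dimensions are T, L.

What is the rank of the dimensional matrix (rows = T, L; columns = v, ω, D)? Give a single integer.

Write exponents as rows T,L / cols v,ω,D:
  T: [-1 -1  0]
  L: [ 1  0  1]
Row reduction gives pivot columns v,ω; rank = 2

2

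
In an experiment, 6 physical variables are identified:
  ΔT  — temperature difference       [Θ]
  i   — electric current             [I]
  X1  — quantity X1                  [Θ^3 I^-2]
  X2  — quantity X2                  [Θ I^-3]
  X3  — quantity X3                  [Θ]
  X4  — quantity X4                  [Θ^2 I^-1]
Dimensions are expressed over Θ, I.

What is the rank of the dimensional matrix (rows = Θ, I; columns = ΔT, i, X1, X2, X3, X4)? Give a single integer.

Exponent matrix [Θ,I] × [ΔT,i,X1,X2,X3,X4]:
  Θ: [ 1  0  3  1  1  2]
  I: [ 0  1 -2 -3  0 -1]
Echelon form has 2 nonzero rows (pivots: ΔT,i)

2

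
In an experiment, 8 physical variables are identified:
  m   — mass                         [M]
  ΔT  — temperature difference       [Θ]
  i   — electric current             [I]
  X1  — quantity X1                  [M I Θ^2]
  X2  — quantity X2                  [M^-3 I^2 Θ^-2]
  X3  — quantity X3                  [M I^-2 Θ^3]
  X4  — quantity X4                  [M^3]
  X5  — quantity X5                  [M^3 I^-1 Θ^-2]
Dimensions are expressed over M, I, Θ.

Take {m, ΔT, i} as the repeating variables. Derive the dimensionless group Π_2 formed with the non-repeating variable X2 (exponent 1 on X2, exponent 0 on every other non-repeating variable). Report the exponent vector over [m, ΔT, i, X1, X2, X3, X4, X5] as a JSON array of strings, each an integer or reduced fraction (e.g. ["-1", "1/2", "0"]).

["3", "2", "-2", "0", "1", "0", "0", "0"]

Dimensional matrix (M×I×Θ by m×ΔT×i×X1×X2×X3×X4×X5):
  M: [ 1  0  0  1 -3  1  3  3]
  I: [ 0  0  1  1  2 -2  0 -1]
  Θ: [ 0  1  0  2 -2  3  0 -2]
Echelon form has 3 nonzero rows (pivots: m,ΔT,i)
Repeat: m,ΔT,i; free: X1,X2,X3,X4,X5
RREF:
  r0: [   1    0    0    1   -3    1    3    3]
  r1: [   0    1    0    2   -2    3    0   -2]
  r2: [   0    0    1    1    2   -2    0   -1]
Fix exponent of X2 at 1, X1 at 0, X3 at 0, X4 at 0, X5 at 0; solve each RREF row for its pivot's exponent:
  r0: exp(m) + (-3)·1 = 0 ⇒ exp(m) = 3
  r1: exp(ΔT) + (-2)·1 = 0 ⇒ exp(ΔT) = 2
  r2: exp(i) + (2)·1 = 0 ⇒ exp(i) = -2
Π_2 = m^3 · ΔT^2 · i^-2 · X2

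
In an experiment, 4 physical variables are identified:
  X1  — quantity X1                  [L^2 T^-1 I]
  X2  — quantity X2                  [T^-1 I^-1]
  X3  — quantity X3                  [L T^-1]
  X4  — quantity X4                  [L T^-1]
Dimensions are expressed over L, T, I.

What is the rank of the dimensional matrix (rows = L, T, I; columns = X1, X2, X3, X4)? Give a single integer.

2

Write exponents as rows L,T,I / cols X1,X2,X3,X4:
  L: [ 2  0  1  1]
  T: [-1 -1 -1 -1]
  I: [ 1 -1  0  0]
Row reduction gives pivot columns X1,X2; rank = 2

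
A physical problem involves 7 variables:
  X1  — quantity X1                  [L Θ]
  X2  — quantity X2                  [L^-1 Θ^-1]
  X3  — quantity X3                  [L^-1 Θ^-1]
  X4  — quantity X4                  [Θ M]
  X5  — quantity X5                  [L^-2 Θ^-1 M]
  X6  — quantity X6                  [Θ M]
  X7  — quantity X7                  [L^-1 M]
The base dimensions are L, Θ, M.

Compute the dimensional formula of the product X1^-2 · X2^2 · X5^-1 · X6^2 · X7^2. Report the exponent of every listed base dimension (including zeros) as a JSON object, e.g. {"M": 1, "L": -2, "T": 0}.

Dimensional matrix (L×Θ×M by X1×X2×X3×X4×X5×X6×X7):
  L: [ 1 -1 -1  0 -2  0 -1]
  Θ: [ 1 -1 -1  1 -1  1  0]
  M: [ 0  0  0  1  1  1  1]
  [L]: (-2)·1+(2)·-1+(-1)·-2+(2)·0+(2)·-1 = -4
  [Θ]: (-2)·1+(2)·-1+(-1)·-1+(2)·1+(2)·0 = -1
  [M]: (-2)·0+(2)·0+(-1)·1+(2)·1+(2)·1 = 3
⇒ L^-4 Θ^-1 M^3

{"L": -4, "Θ": -1, "M": 3}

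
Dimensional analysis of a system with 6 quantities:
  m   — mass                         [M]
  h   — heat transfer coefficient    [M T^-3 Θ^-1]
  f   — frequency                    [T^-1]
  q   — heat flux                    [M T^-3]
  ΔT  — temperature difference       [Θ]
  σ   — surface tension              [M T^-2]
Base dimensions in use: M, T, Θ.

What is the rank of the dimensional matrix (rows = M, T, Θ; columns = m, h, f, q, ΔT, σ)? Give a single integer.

3

Exponent matrix [M,T,Θ] × [m,h,f,q,ΔT,σ]:
  M: [ 1  1  0  1  0  1]
  T: [ 0 -3 -1 -3  0 -2]
  Θ: [ 0 -1  0  0  1  0]
Echelon form has 3 nonzero rows (pivots: m,h,f)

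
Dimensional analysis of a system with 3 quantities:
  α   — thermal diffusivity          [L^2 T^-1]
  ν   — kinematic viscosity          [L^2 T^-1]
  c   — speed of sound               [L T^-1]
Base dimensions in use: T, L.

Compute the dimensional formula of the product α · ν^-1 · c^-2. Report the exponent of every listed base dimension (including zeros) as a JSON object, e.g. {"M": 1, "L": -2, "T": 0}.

Dimensional matrix (T×L by α×ν×c):
  T: [-1 -1 -1]
  L: [ 2  2  1]
  [T]: (1)·-1+(-1)·-1+(-2)·-1 = 2
  [L]: (1)·2+(-1)·2+(-2)·1 = -2
⇒ T^2 L^-2

{"T": 2, "L": -2}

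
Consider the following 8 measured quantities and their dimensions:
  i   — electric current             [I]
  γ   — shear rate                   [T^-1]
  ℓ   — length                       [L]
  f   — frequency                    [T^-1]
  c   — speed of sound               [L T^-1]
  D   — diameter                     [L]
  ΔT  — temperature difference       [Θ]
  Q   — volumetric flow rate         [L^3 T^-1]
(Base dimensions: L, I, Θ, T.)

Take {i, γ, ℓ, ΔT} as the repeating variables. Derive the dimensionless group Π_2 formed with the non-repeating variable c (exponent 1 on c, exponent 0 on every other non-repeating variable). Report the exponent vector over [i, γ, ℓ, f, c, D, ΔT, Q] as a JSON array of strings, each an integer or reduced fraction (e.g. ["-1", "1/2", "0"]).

["0", "-1", "-1", "0", "1", "0", "0", "0"]

Exponent matrix [L,I,Θ,T] × [i,γ,ℓ,f,c,D,ΔT,Q]:
  L: [ 0  0  1  0  1  1  0  3]
  I: [ 1  0  0  0  0  0  0  0]
  Θ: [ 0  0  0  0  0  0  1  0]
  T: [ 0 -1  0 -1 -1  0  0 -1]
Row reduction gives pivot columns i,γ,ℓ,ΔT; rank = 4
Pivot set = {i,γ,ℓ,ΔT}, free = {f,c,D,Q}
RREF:
  r0: [   1    0    0    0    0    0    0    0]
  r1: [   0    1    0    1    1    0    0    1]
  r2: [   0    0    1    0    1    1    0    3]
  r3: [   0    0    0    0    0    0    1    0]
Fix exponent of c at 1, f at 0, D at 0, Q at 0; solve each RREF row for its pivot's exponent:
  r0: exp(i) + (0)·1 = 0 ⇒ exp(i) = 0
  r1: exp(γ) + (1)·1 = 0 ⇒ exp(γ) = -1
  r2: exp(ℓ) + (1)·1 = 0 ⇒ exp(ℓ) = -1
  r3: exp(ΔT) + (0)·1 = 0 ⇒ exp(ΔT) = 0
Π_2 = γ^-1 · ℓ^-1 · c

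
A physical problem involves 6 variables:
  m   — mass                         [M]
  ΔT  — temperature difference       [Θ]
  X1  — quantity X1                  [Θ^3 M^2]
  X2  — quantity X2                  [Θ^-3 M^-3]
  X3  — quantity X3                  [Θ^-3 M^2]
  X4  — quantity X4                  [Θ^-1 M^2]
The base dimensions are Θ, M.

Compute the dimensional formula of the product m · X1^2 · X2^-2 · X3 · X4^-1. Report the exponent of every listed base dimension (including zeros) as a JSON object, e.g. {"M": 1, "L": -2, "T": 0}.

Exponent matrix [Θ,M] × [m,ΔT,X1,X2,X3,X4]:
  Θ: [ 0  1  3 -3 -3 -1]
  M: [ 1  0  2 -3  2  2]
  [Θ]: (1)·0+(2)·3+(-2)·-3+(1)·-3+(-1)·-1 = 10
  [M]: (1)·1+(2)·2+(-2)·-3+(1)·2+(-1)·2 = 11
⇒ Θ^10 M^11

{"Θ": 10, "M": 11}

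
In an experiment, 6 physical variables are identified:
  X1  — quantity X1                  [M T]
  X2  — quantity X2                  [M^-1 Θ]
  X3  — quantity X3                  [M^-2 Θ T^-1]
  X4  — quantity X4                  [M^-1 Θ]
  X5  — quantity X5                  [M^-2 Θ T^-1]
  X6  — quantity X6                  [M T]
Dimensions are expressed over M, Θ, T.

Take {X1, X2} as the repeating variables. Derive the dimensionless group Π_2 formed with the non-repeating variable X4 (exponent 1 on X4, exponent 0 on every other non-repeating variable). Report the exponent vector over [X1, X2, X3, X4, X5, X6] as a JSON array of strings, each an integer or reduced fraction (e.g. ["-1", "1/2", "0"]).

Write exponents as rows M,Θ,T / cols X1,X2,X3,X4,X5,X6:
  M: [ 1 -1 -2 -1 -2  1]
  Θ: [ 0  1  1  1  1  0]
  T: [ 1  0 -1  0 -1  1]
RREF → pivots at {X1,X2} ⇒ r = 2
Repeat: X1,X2; free: X3,X4,X5,X6
RREF:
  r0: [   1    0   -1    0   -1    1]
  r1: [   0    1    1    1    1    0]
  r2: [   0    0    0    0    0    0]
Fix exponent of X4 at 1, X3 at 0, X5 at 0, X6 at 0; solve each RREF row for its pivot's exponent:
  r0: exp(X1) + (0)·1 = 0 ⇒ exp(X1) = 0
  r1: exp(X2) + (1)·1 = 0 ⇒ exp(X2) = -1
Π_2 = X2^-1 · X4

["0", "-1", "0", "1", "0", "0"]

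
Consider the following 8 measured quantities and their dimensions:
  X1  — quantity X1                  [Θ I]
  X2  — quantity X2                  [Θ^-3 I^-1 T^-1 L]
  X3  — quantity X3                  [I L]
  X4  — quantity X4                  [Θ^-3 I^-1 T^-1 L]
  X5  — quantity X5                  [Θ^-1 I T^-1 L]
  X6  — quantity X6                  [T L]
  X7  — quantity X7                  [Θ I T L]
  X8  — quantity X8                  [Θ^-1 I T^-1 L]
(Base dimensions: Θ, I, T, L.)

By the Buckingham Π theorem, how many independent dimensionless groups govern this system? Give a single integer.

5

Write exponents as rows Θ,I,T,L / cols X1,X2,X3,X4,X5,X6,X7,X8:
  Θ: [ 1 -3  0 -3 -1  0  1 -1]
  I: [ 1 -1  1 -1  1  0  1  1]
  T: [ 0 -1  0 -1 -1  1  1 -1]
  L: [ 0  1  1  1  1  1  1  1]
Echelon form has 3 nonzero rows (pivots: X1,X2,X3)
Π count = n − r = 8 − 3 = 5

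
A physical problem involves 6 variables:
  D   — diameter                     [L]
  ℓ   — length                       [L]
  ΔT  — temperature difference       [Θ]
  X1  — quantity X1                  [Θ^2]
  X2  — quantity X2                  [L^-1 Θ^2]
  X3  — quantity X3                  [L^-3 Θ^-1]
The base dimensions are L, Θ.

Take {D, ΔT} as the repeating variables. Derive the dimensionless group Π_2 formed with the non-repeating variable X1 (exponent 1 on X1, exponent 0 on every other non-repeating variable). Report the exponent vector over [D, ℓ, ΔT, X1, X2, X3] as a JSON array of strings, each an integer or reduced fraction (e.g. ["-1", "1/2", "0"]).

["0", "0", "-2", "1", "0", "0"]

Write exponents as rows L,Θ / cols D,ℓ,ΔT,X1,X2,X3:
  L: [ 1  1  0  0 -1 -3]
  Θ: [ 0  0  1  2  2 -1]
RREF → pivots at {D,ΔT} ⇒ r = 2
Repeat: D,ΔT; free: ℓ,X1,X2,X3
RREF:
  r0: [   1    1    0    0   -1   -3]
  r1: [   0    0    1    2    2   -1]
Fix exponent of X1 at 1, ℓ at 0, X2 at 0, X3 at 0; solve each RREF row for its pivot's exponent:
  r0: exp(D) + (0)·1 = 0 ⇒ exp(D) = 0
  r1: exp(ΔT) + (2)·1 = 0 ⇒ exp(ΔT) = -2
Π_2 = ΔT^-2 · X1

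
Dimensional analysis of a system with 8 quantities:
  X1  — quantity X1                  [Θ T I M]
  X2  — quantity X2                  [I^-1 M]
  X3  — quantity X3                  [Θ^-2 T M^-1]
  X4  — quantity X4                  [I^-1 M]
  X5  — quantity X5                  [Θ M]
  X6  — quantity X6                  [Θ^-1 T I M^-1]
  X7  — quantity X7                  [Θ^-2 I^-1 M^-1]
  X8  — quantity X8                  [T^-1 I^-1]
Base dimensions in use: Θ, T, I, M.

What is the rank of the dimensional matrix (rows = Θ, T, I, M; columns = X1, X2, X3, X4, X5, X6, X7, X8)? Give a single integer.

3

Write exponents as rows Θ,T,I,M / cols X1,X2,X3,X4,X5,X6,X7,X8:
  Θ: [ 1  0 -2  0  1 -1 -2  0]
  T: [ 1  0  1  0  0  1  0 -1]
  I: [ 1 -1  0 -1  0  1 -1 -1]
  M: [ 1  1 -1  1  1 -1 -1  0]
Echelon form has 3 nonzero rows (pivots: X1,X2,X3)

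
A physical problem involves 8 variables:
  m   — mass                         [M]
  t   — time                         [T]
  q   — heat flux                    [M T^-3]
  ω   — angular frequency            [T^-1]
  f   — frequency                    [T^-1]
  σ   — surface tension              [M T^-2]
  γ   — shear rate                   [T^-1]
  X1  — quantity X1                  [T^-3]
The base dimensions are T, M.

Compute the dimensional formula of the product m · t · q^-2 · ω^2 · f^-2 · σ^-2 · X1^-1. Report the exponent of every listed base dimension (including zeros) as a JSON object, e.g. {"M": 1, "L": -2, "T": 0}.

Exponent matrix [T,M] × [m,t,q,ω,f,σ,γ,X1]:
  T: [ 0  1 -3 -1 -1 -2 -1 -3]
  M: [ 1  0  1  0  0  1  0  0]
  [T]: (1)·0+(1)·1+(-2)·-3+(2)·-1+(-2)·-1+(-2)·-2+(-1)·-3 = 14
  [M]: (1)·1+(1)·0+(-2)·1+(2)·0+(-2)·0+(-2)·1+(-1)·0 = -3
⇒ T^14 M^-3

{"T": 14, "M": -3}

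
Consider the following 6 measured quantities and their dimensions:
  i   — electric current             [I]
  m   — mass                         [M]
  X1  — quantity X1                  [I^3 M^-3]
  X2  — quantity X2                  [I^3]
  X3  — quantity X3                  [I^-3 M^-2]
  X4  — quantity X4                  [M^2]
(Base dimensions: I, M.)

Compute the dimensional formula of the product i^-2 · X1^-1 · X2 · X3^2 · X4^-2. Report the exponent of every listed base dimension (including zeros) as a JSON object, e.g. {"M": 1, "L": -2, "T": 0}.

{"I": -8, "M": -5}

Exponent matrix [I,M] × [i,m,X1,X2,X3,X4]:
  I: [ 1  0  3  3 -3  0]
  M: [ 0  1 -3  0 -2  2]
  [I]: (-2)·1+(-1)·3+(1)·3+(2)·-3+(-2)·0 = -8
  [M]: (-2)·0+(-1)·-3+(1)·0+(2)·-2+(-2)·2 = -5
⇒ I^-8 M^-5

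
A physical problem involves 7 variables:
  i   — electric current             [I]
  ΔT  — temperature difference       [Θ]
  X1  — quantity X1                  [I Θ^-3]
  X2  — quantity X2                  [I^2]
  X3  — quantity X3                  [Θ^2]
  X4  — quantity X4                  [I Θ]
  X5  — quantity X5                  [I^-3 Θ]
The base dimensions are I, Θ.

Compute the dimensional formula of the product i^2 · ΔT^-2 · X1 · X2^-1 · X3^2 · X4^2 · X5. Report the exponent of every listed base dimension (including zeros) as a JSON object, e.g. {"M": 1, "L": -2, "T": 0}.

{"I": 0, "Θ": 2}

Exponent matrix [I,Θ] × [i,ΔT,X1,X2,X3,X4,X5]:
  I: [ 1  0  1  2  0  1 -3]
  Θ: [ 0  1 -3  0  2  1  1]
  [I]: (2)·1+(-2)·0+(1)·1+(-1)·2+(2)·0+(2)·1+(1)·-3 = 0
  [Θ]: (2)·0+(-2)·1+(1)·-3+(-1)·0+(2)·2+(2)·1+(1)·1 = 2
⇒ Θ^2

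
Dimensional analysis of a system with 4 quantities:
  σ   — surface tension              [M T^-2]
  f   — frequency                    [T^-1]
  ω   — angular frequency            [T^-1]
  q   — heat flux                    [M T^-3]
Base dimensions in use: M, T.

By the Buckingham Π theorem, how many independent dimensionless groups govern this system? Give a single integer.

2

Exponent matrix [M,T] × [σ,f,ω,q]:
  M: [ 1  0  0  1]
  T: [-2 -1 -1 -3]
RREF → pivots at {σ,f} ⇒ r = 2
Π count = n − r = 4 − 2 = 2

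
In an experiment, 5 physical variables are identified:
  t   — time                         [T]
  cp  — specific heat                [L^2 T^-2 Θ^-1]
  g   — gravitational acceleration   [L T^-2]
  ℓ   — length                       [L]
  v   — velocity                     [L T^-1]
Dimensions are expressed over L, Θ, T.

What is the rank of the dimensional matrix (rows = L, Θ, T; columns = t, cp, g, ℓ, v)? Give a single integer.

3

Dimensional matrix (L×Θ×T by t×cp×g×ℓ×v):
  L: [ 0  2  1  1  1]
  Θ: [ 0 -1  0  0  0]
  T: [ 1 -2 -2  0 -1]
RREF → pivots at {t,cp,g} ⇒ r = 3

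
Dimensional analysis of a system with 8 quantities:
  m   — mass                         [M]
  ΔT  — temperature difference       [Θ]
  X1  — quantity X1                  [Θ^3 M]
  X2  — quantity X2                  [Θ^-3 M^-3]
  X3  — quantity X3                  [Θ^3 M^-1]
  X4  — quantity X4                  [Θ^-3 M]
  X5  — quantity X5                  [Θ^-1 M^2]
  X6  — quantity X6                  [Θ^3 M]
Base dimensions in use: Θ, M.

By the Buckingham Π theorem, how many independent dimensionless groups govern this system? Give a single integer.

6

Write exponents as rows Θ,M / cols m,ΔT,X1,X2,X3,X4,X5,X6:
  Θ: [ 0  1  3 -3  3 -3 -1  3]
  M: [ 1  0  1 -3 -1  1  2  1]
Echelon form has 2 nonzero rows (pivots: m,ΔT)
Π count = n − r = 8 − 2 = 6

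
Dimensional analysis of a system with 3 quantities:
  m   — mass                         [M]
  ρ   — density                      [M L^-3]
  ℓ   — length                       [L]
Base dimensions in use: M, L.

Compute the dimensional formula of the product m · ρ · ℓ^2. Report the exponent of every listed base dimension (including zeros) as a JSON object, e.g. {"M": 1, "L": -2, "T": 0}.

Dimensional matrix (M×L by m×ρ×ℓ):
  M: [ 1  1  0]
  L: [ 0 -3  1]
  [M]: (1)·1+(1)·1+(2)·0 = 2
  [L]: (1)·0+(1)·-3+(2)·1 = -1
⇒ M^2 L^-1

{"M": 2, "L": -1}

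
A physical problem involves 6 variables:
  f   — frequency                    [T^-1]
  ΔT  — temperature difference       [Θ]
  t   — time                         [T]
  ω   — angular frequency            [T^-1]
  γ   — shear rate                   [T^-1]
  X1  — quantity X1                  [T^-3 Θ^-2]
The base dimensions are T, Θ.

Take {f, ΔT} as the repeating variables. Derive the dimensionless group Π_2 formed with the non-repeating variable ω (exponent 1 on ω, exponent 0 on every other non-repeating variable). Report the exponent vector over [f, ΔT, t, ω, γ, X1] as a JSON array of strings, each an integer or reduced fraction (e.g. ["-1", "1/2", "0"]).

["-1", "0", "0", "1", "0", "0"]

Dimensional matrix (T×Θ by f×ΔT×t×ω×γ×X1):
  T: [-1  0  1 -1 -1 -3]
  Θ: [ 0  1  0  0  0 -2]
Row reduction gives pivot columns f,ΔT; rank = 2
Pivot set = {f,ΔT}, free = {t,ω,γ,X1}
RREF:
  r0: [   1    0   -1    1    1    3]
  r1: [   0    1    0    0    0   -2]
Fix exponent of ω at 1, t at 0, γ at 0, X1 at 0; solve each RREF row for its pivot's exponent:
  r0: exp(f) + (1)·1 = 0 ⇒ exp(f) = -1
  r1: exp(ΔT) + (0)·1 = 0 ⇒ exp(ΔT) = 0
Π_2 = f^-1 · ω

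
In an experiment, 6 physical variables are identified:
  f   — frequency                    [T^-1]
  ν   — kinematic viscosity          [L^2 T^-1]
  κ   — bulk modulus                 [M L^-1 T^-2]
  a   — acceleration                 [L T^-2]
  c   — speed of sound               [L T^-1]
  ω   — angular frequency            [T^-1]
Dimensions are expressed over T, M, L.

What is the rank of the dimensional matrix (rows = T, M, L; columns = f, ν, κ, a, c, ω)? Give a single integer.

Exponent matrix [T,M,L] × [f,ν,κ,a,c,ω]:
  T: [-1 -1 -2 -2 -1 -1]
  M: [ 0  0  1  0  0  0]
  L: [ 0  2 -1  1  1  0]
RREF → pivots at {f,ν,κ} ⇒ r = 3

3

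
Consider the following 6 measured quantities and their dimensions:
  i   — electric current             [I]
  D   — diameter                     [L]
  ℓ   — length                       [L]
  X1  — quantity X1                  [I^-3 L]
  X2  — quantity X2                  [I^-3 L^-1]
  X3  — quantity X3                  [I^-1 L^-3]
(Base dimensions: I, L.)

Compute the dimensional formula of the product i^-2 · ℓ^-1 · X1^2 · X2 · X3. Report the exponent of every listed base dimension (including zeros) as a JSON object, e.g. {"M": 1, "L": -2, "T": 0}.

Dimensional matrix (I×L by i×D×ℓ×X1×X2×X3):
  I: [ 1  0  0 -3 -3 -1]
  L: [ 0  1  1  1 -1 -3]
  [I]: (-2)·1+(-1)·0+(2)·-3+(1)·-3+(1)·-1 = -12
  [L]: (-2)·0+(-1)·1+(2)·1+(1)·-1+(1)·-3 = -3
⇒ I^-12 L^-3

{"I": -12, "L": -3}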